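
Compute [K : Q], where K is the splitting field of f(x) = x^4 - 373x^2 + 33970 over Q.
[K : Q] = 4

Solving the quadratic in x^2: x^2 = (373 ± √(373^2 - 4·33970))/2 = (373 ± √3249)/2 = (373 ± 57)/2, giving x^2 = 158 or x^2 = 215. So f(x) = (x^2 - 158)(x^2 - 215) and the roots of f are ±√158, ±√215. Hence the splitting field is K = Q(√158, √215). Since 158 and 215 are distinct squarefree integers > 1, their product 33970 is not a perfect square, so √215 ∉ Q(√158). By the tower law [K:Q] = [Q(√158,√215):Q(√158)] · [Q(√158):Q] = 2 · 2 = 4.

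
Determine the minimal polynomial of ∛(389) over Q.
m_α(x) = x^3 - 389

α satisfies α^3 = 389, so x^3 - 389 annihilates α. By the rational root test, a rational root p/q (in lowest terms) of x^3 - 389 would satisfy p^3 = 389 q^3, forcing q = 1 and p^3 = 389; but 389 is not a perfect cube, contradiction. A monic cubic over Q with no rational root is irreducible (any nontrivial factorization would include a linear factor). Hence x^3 - 389 is the minimal polynomial of α, and in particular [Q(α):Q] = 3.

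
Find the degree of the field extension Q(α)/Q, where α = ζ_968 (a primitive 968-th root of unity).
[Q(α):Q] = 440

The minimal polynomial of ζ_968 over Q is the 968-th cyclotomic polynomial Φ_968(x), which is irreducible over Q and has degree φ(968) = 440. Hence [Q(α):Q] = φ(968) = 440.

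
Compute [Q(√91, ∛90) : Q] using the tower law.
[Q(√91, ∛90) : Q] = 6

Let L = Q(√91, ∛90). Since Q(√91) ⊂ L and [Q(√91):Q] = 2, the tower law gives 2 | [L:Q]. Likewise Q(∛90) ⊂ L with [Q(∛90):Q] = 3 (because 90 is not a perfect cube), so 3 | [L:Q]. As gcd(2,3) = 1, [L:Q] is divisible by 6. Conversely L is generated over Q by √91 and ∛90, so [L:Q] ≤ 2·3 = 6. Therefore [Q(√91, ∛90) : Q] = 6.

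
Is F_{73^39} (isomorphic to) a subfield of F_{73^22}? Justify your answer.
No: F_{73^39} is not a subfield of F_{73^22}

F_{p^m} embeds in F_{p^n} iff m | n. Here 39 ∤ 22 (since 22 = 0·39 + 22 with remainder 22 ≠ 0), so F_{73^39} is not a subfield of F_{73^22}. Equivalently: if it were, the tower law would give 39 = [F_{73^39}:F_73] dividing [F_{73^22}:F_73] = 22, contradiction.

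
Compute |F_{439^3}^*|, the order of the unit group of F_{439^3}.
|F_{439^3}^*| = 84604518

F_{439^3} has 439^3 = 84604519 elements; its multiplicative group consists of all nonzero elements, so |F_{439^3}^*| = 84604519 - 1 = 84604518. (It is cyclic since any finite subgroup of the multiplicative group of a field is cyclic.)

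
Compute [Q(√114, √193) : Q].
[Q(√114, √193) : Q] = 4

[Q(√114):Q] = 2 (min poly x^2 - 114, irreducible since 114 is squarefree > 1). For the top step, suppose √193 ∈ Q(√114), say √193 = c + d√114 with c, d ∈ Q. Squaring: 193 = c^2 + 114d^2 + 2cd√114. Since √114 ∉ Q this forces 2cd = 0. If d = 0 then √193 = c ∈ Q, contradicting 193 squarefree > 1. If c = 0 then 193 = 114d^2, so 114·193 = (114d)^2 is a perfect square in Q — but 114·193 = 22002 is not a perfect square (since 114 and 193 are distinct squarefree integers). Contradiction. Hence √193 ∉ Q(√114), so x^2 - 193 stays irreducible over Q(√114) and [Q(√114, √193) : Q(√114)] = 2. By the tower law, [Q(√114, √193) : Q] = 2 · 2 = 4.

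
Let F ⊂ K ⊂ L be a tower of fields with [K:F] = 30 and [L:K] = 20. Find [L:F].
[L:F] = 600

The tower law says that for any tower of field extensions F ⊂ K ⊂ L with finite degrees, [L:F] = [L:K] · [K:F]. Here this gives [L:F] = 20 · 30 = 600.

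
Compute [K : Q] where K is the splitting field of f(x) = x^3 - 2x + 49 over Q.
[K : Q] = 6

By the rational root test, any rational root of the monic integer polynomial f(x) = x^3 - 2x + 49 must be an integer dividing the constant term 49, i.e. one of ±{1, 7, 49}. Evaluating: f(1) = 48, f(-1) = 50, f(7) = 378, f(-7) = -280, f(49) = 117600, f(-49) = -117502; none is 0, so f has no rational root and is therefore irreducible over Q (a cubic with no linear factor over a field is irreducible). For an irreducible cubic, the Galois group is A_3 or S_3 according as the discriminant disc(f) = -4a^3 - 27b^2 = -4·(-2)^3 - 27·(49)^2 = -64795 is or is not a square in Q. Here disc(f) = -64795 is not a perfect square in Q, so the Galois group of f over Q is not contained in A_3 and must be all of S_3. The splitting field has degree |S_3| = 6 over Q, so [K : Q] = 6.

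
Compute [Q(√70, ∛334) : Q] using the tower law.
[Q(√70, ∛334) : Q] = 6

Let L = Q(√70, ∛334). Since Q(√70) ⊂ L and [Q(√70):Q] = 2, the tower law gives 2 | [L:Q]. Likewise Q(∛334) ⊂ L with [Q(∛334):Q] = 3 (because 334 is not a perfect cube), so 3 | [L:Q]. As gcd(2,3) = 1, [L:Q] is divisible by 6. Conversely L is generated over Q by √70 and ∛334, so [L:Q] ≤ 2·3 = 6. Therefore [Q(√70, ∛334) : Q] = 6.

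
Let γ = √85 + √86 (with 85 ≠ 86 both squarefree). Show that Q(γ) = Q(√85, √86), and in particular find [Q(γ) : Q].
[Q(γ) : Q] = 4 (equivalently, Q(γ) = Q(√85, √86))

Obviously Q(γ) ⊆ Q(√85, √86), and [Q(√85, √86):Q] = 4 (since 85, 86 are distinct squarefree integers > 1 with 7310 not a perfect square). To show equality we compute the minimal polynomial of γ. From γ = √85 + √86: γ^2 = 85 + 2√(7310) + 86 = 171 + 2√(7310), so γ^2 - 171 = 2√(7310); squaring, (γ^2 - 171)^2 = 4·7310, i.e. γ^4 - 342γ^2 + 29241 - 29240 = 0, i.e. γ^4 - 342γ^2 + 1 = 0. So γ is a root of x^4 - 342x^2 + 1. This polynomial is irreducible over Q: it has no rational root (each ±√85 ± √86 is irrational), and any factorization into two quadratics over Q would force √(7310) ∈ Q (pairing opposite roots) or √85, √86 ∈ Q (other pairings), all impossible. Hence [Q(γ):Q] = 4 = [Q(√85, √86):Q], so Q(γ) = Q(√85, √86).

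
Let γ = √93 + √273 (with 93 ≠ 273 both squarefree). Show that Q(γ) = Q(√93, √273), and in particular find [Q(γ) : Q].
[Q(γ) : Q] = 4 (equivalently, Q(γ) = Q(√93, √273))

Obviously Q(γ) ⊆ Q(√93, √273), and [Q(√93, √273):Q] = 4 (since 93, 273 are distinct squarefree integers > 1 with 25389 not a perfect square). To show equality we compute the minimal polynomial of γ. From γ = √93 + √273: γ^2 = 93 + 2√(25389) + 273 = 366 + 2√(25389), so γ^2 - 366 = 2√(25389); squaring, (γ^2 - 366)^2 = 4·25389, i.e. γ^4 - 732γ^2 + 133956 - 101556 = 0, i.e. γ^4 - 732γ^2 + 32400 = 0. So γ is a root of x^4 - 732x^2 + 32400. This polynomial is irreducible over Q: it has no rational root (each ±√93 ± √273 is irrational), and any factorization into two quadratics over Q would force √(25389) ∈ Q (pairing opposite roots) or √93, √273 ∈ Q (other pairings), all impossible. Hence [Q(γ):Q] = 4 = [Q(√93, √273):Q], so Q(γ) = Q(√93, √273).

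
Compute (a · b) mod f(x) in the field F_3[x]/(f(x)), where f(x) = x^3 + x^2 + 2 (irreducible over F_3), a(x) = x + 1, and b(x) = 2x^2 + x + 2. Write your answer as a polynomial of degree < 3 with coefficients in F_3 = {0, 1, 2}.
a · b ≡ x^2 + 1 (mod f(x))

Multiply in F_3[x]: a(x)·b(x) = (x + 1)·(2x^2 + x + 2) = 2x^3 + 2. This has degree ≥ 3, so divide by f(x) over F_3: 2x^3 + 2 = (2)·(x^3 + x^2 + 2) + (x^2 + 1). Hence a·b ≡ x^2 + 1 (mod f). (F_3[x]/(f) is a field with 3^3 = 27 elements since f is irreducible of degree 3.)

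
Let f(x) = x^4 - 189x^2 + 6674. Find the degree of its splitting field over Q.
[K : Q] = 4

Solving the quadratic in x^2: x^2 = (189 ± √(189^2 - 4·6674))/2 = (189 ± √9025)/2 = (189 ± 95)/2, giving x^2 = 142 or x^2 = 47. So f(x) = (x^2 - 142)(x^2 - 47) and the roots of f are ±√142, ±√47. Hence the splitting field is K = Q(√142, √47). Since 142 and 47 are distinct squarefree integers > 1, their product 6674 is not a perfect square, so √47 ∉ Q(√142). By the tower law [K:Q] = [Q(√142,√47):Q(√142)] · [Q(√142):Q] = 2 · 2 = 4.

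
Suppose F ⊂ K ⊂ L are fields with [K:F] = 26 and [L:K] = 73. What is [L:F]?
[L:F] = 1898

The tower law says that for any tower of field extensions F ⊂ K ⊂ L with finite degrees, [L:F] = [L:K] · [K:F]. Here this gives [L:F] = 73 · 26 = 1898.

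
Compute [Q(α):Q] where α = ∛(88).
[Q(α):Q] = 3

The minimal polynomial of α is x^3 - 88, irreducible over Q since 88 is not a perfect cube (so x^3 - 88 has no rational root). Hence [Q(α):Q] = deg(m_α) = 3.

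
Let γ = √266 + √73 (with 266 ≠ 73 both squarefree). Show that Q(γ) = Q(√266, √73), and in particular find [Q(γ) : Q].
[Q(γ) : Q] = 4 (equivalently, Q(γ) = Q(√266, √73))

Obviously Q(γ) ⊆ Q(√266, √73), and [Q(√266, √73):Q] = 4 (since 266, 73 are distinct squarefree integers > 1 with 19418 not a perfect square). To show equality we compute the minimal polynomial of γ. From γ = √266 + √73: γ^2 = 266 + 2√(19418) + 73 = 339 + 2√(19418), so γ^2 - 339 = 2√(19418); squaring, (γ^2 - 339)^2 = 4·19418, i.e. γ^4 - 678γ^2 + 114921 - 77672 = 0, i.e. γ^4 - 678γ^2 + 37249 = 0. So γ is a root of x^4 - 678x^2 + 37249. This polynomial is irreducible over Q: it has no rational root (each ±√266 ± √73 is irrational), and any factorization into two quadratics over Q would force √(19418) ∈ Q (pairing opposite roots) or √266, √73 ∈ Q (other pairings), all impossible. Hence [Q(γ):Q] = 4 = [Q(√266, √73):Q], so Q(γ) = Q(√266, √73).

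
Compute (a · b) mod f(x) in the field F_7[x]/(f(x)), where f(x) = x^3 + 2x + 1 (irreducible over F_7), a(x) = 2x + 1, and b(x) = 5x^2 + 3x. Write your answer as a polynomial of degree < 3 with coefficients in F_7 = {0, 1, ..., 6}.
a · b ≡ 4x^2 + 4x + 4 (mod f(x))

Multiply in F_7[x]: a(x)·b(x) = (2x + 1)·(5x^2 + 3x) = 3x^3 + 4x^2 + 3x. This has degree ≥ 3, so divide by f(x) over F_7: 3x^3 + 4x^2 + 3x = (3)·(x^3 + 2x + 1) + (4x^2 + 4x + 4). Hence a·b ≡ 4x^2 + 4x + 4 (mod f). (F_7[x]/(f) is a field with 7^3 = 343 elements since f is irreducible of degree 3.)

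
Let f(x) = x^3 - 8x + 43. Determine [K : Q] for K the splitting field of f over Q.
[K : Q] = 6

By the rational root test, any rational root of the monic integer polynomial f(x) = x^3 - 8x + 43 must be an integer dividing the constant term 43, i.e. one of ±{1, 43}. Evaluating: f(1) = 36, f(-1) = 50, f(43) = 79206, f(-43) = -79120; none is 0, so f has no rational root and is therefore irreducible over Q (a cubic with no linear factor over a field is irreducible). For an irreducible cubic, the Galois group is A_3 or S_3 according as the discriminant disc(f) = -4a^3 - 27b^2 = -4·(-8)^3 - 27·(43)^2 = -47875 is or is not a square in Q. Here disc(f) = -47875 is not a perfect square in Q, so the Galois group of f over Q is not contained in A_3 and must be all of S_3. The splitting field has degree |S_3| = 6 over Q, so [K : Q] = 6.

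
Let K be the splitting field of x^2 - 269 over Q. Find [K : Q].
[K : Q] = 2

f(x) = x^2 - 269 factors as (x - √269)(x + √269). The splitting field is K = Q(√269). Since 269 is squarefree and > 1, it is not a perfect square, so x^2 - 269 is irreducible over Q and [Q(√269) : Q] = 2. Hence [K : Q] = 2.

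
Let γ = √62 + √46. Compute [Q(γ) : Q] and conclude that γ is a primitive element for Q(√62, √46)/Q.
[Q(γ) : Q] = 4 (equivalently, Q(γ) = Q(√62, √46))

Obviously Q(γ) ⊆ Q(√62, √46), and [Q(√62, √46):Q] = 4 (since 62, 46 are distinct squarefree integers > 1 with 2852 not a perfect square). To show equality we compute the minimal polynomial of γ. From γ = √62 + √46: γ^2 = 62 + 2√(2852) + 46 = 108 + 2√(2852), so γ^2 - 108 = 2√(2852); squaring, (γ^2 - 108)^2 = 4·2852, i.e. γ^4 - 216γ^2 + 11664 - 11408 = 0, i.e. γ^4 - 216γ^2 + 256 = 0. So γ is a root of x^4 - 216x^2 + 256. This polynomial is irreducible over Q: it has no rational root (each ±√62 ± √46 is irrational), and any factorization into two quadratics over Q would force √(2852) ∈ Q (pairing opposite roots) or √62, √46 ∈ Q (other pairings), all impossible. Hence [Q(γ):Q] = 4 = [Q(√62, √46):Q], so Q(γ) = Q(√62, √46).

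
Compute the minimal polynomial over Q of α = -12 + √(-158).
m_α(x) = x^2 + 24x + 302

From α + 12 = √(-158), squaring gives (α + 12)^2 = -158, i.e. α^2 + 24α + 144 = -158, so α^2 + 24α + 302 = 0. The discriminant of x^2 + 24x + 302 is (24)^2 - 4·(302) = 576 - 1208 = -632, and 4·(-158) is not a perfect square in Q since -158 is squarefree and ≠ 1. Hence x^2 + 24x + 302 is irreducible over Q and is the minimal polynomial of α.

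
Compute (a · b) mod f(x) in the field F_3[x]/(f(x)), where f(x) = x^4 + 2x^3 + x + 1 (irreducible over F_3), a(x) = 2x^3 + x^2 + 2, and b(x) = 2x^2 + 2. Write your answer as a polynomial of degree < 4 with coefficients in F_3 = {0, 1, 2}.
a · b ≡ x^3 + 2x^2 + 2x + 1 (mod f(x))

Multiply in F_3[x]: a(x)·b(x) = (2x^3 + x^2 + 2)·(2x^2 + 2) = x^5 + 2x^4 + x^3 + 1. This has degree ≥ 4, so divide by f(x) over F_3: x^5 + 2x^4 + x^3 + 1 = (x)·(x^4 + 2x^3 + x + 1) + (x^3 + 2x^2 + 2x + 1). Hence a·b ≡ x^3 + 2x^2 + 2x + 1 (mod f). (F_3[x]/(f) is a field with 3^4 = 81 elements since f is irreducible of degree 4.)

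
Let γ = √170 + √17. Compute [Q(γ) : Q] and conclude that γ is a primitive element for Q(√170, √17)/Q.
[Q(γ) : Q] = 4 (equivalently, Q(γ) = Q(√170, √17))

Obviously Q(γ) ⊆ Q(√170, √17), and [Q(√170, √17):Q] = 4 (since 170, 17 are distinct squarefree integers > 1 with 2890 not a perfect square). To show equality we compute the minimal polynomial of γ. From γ = √170 + √17: γ^2 = 170 + 2√(2890) + 17 = 187 + 2√(2890), so γ^2 - 187 = 2√(2890); squaring, (γ^2 - 187)^2 = 4·2890, i.e. γ^4 - 374γ^2 + 34969 - 11560 = 0, i.e. γ^4 - 374γ^2 + 23409 = 0. So γ is a root of x^4 - 374x^2 + 23409. This polynomial is irreducible over Q: it has no rational root (each ±√170 ± √17 is irrational), and any factorization into two quadratics over Q would force √(2890) ∈ Q (pairing opposite roots) or √170, √17 ∈ Q (other pairings), all impossible. Hence [Q(γ):Q] = 4 = [Q(√170, √17):Q], so Q(γ) = Q(√170, √17).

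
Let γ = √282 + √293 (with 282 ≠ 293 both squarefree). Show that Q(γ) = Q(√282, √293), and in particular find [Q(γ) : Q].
[Q(γ) : Q] = 4 (equivalently, Q(γ) = Q(√282, √293))

Obviously Q(γ) ⊆ Q(√282, √293), and [Q(√282, √293):Q] = 4 (since 282, 293 are distinct squarefree integers > 1 with 82626 not a perfect square). To show equality we compute the minimal polynomial of γ. From γ = √282 + √293: γ^2 = 282 + 2√(82626) + 293 = 575 + 2√(82626), so γ^2 - 575 = 2√(82626); squaring, (γ^2 - 575)^2 = 4·82626, i.e. γ^4 - 1150γ^2 + 330625 - 330504 = 0, i.e. γ^4 - 1150γ^2 + 121 = 0. So γ is a root of x^4 - 1150x^2 + 121. This polynomial is irreducible over Q: it has no rational root (each ±√282 ± √293 is irrational), and any factorization into two quadratics over Q would force √(82626) ∈ Q (pairing opposite roots) or √282, √293 ∈ Q (other pairings), all impossible. Hence [Q(γ):Q] = 4 = [Q(√282, √293):Q], so Q(γ) = Q(√282, √293).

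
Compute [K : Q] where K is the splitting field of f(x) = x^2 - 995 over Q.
[K : Q] = 2

f(x) = x^2 - 995 factors as (x - √995)(x + √995). The splitting field is K = Q(√995). Since 995 is squarefree and > 1, it is not a perfect square, so x^2 - 995 is irreducible over Q and [Q(√995) : Q] = 2. Hence [K : Q] = 2.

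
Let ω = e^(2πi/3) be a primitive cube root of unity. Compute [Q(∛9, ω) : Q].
[Q(∛9, ω) : Q] = 6

[Q(∛9):Q] = 3 (min poly x^3 - 9, irreducible since 9 is not a perfect cube). [Q(ω):Q] = 2 (min poly x^2 + x + 1). Since Q(∛9) ⊂ R and ω ∉ R, we have ω ∉ Q(∛9), so x^2 + x + 1 remains irreducible over Q(∛9) and [Q(∛9, ω) : Q(∛9)] = 2. By the tower law, [Q(∛9, ω) : Q] = 3 · 2 = 6. (In fact Q(∛9, ω) is the splitting field of x^3 - 9 over Q.)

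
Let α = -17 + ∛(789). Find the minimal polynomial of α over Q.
m_α(x) = x^3 + 51x^2 + 867x + 4124

Set β = α + 17 = ∛(789), so β^3 = 789. Then (α + 17)^3 - 789 = 0, i.e. α is a root of g(x) = (x + 17)^3 - 789 = x^3 + 51x^2 + 867x + 4124. Since g(x) = h(x + 17) where h(x) = x^3 - 789, and h is irreducible over Q (because 789 is not a perfect cube, so h has no rational root, and a monic cubic with no rational root is irreducible), g is also irreducible (irreducibility is preserved under the substitution x → x + 17). Hence m_α(x) = x^3 + 51x^2 + 867x + 4124.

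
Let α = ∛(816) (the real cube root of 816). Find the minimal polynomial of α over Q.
m_α(x) = x^3 - 816

α satisfies α^3 = 816, so x^3 - 816 annihilates α. By the rational root test, a rational root p/q (in lowest terms) of x^3 - 816 would satisfy p^3 = 816 q^3, forcing q = 1 and p^3 = 816; but 816 is not a perfect cube, contradiction. A monic cubic over Q with no rational root is irreducible (any nontrivial factorization would include a linear factor). Hence x^3 - 816 is the minimal polynomial of α, and in particular [Q(α):Q] = 3.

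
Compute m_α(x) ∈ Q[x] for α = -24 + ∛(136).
m_α(x) = x^3 + 72x^2 + 1728x + 13688

Set β = α + 24 = ∛(136), so β^3 = 136. Then (α + 24)^3 - 136 = 0, i.e. α is a root of g(x) = (x + 24)^3 - 136 = x^3 + 72x^2 + 1728x + 13688. Since g(x) = h(x + 24) where h(x) = x^3 - 136, and h is irreducible over Q (because 136 is not a perfect cube, so h has no rational root, and a monic cubic with no rational root is irreducible), g is also irreducible (irreducibility is preserved under the substitution x → x + 24). Hence m_α(x) = x^3 + 72x^2 + 1728x + 13688.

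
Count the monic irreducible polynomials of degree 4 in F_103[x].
There are 28135068 monic irreducible polynomials of degree 4 over F_103

Each element of F_{103^4} that lies in no proper subfield is a root of exactly one monic irreducible of degree 4 over F_103, and each such polynomial has 4 distinct roots in F_{103^4}. By Möbius inversion the count is N_103(4) = (1/4) Σ_{d|4} μ(4/d) · 103^d = (1/4)(μ(4)·103^1 + μ(2)·103^2 + μ(1)·103^4) = 112540272/4 = 28135068.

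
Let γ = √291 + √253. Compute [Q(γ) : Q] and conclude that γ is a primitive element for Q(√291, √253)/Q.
[Q(γ) : Q] = 4 (equivalently, Q(γ) = Q(√291, √253))

Obviously Q(γ) ⊆ Q(√291, √253), and [Q(√291, √253):Q] = 4 (since 291, 253 are distinct squarefree integers > 1 with 73623 not a perfect square). To show equality we compute the minimal polynomial of γ. From γ = √291 + √253: γ^2 = 291 + 2√(73623) + 253 = 544 + 2√(73623), so γ^2 - 544 = 2√(73623); squaring, (γ^2 - 544)^2 = 4·73623, i.e. γ^4 - 1088γ^2 + 295936 - 294492 = 0, i.e. γ^4 - 1088γ^2 + 1444 = 0. So γ is a root of x^4 - 1088x^2 + 1444. This polynomial is irreducible over Q: it has no rational root (each ±√291 ± √253 is irrational), and any factorization into two quadratics over Q would force √(73623) ∈ Q (pairing opposite roots) or √291, √253 ∈ Q (other pairings), all impossible. Hence [Q(γ):Q] = 4 = [Q(√291, √253):Q], so Q(γ) = Q(√291, √253).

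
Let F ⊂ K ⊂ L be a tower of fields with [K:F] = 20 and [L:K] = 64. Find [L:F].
[L:F] = 1280

The tower law says that for any tower of field extensions F ⊂ K ⊂ L with finite degrees, [L:F] = [L:K] · [K:F]. Here this gives [L:F] = 64 · 20 = 1280.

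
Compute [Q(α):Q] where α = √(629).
[Q(α):Q] = 2

[Q(α):Q] equals the degree of the minimal polynomial of α. Here α^2 = 629 and x^2 - 629 is irreducible (d = 629 is squarefree, ≠ 1, hence not a square), so deg(m_α) = 2. Thus [Q(α):Q] = 2.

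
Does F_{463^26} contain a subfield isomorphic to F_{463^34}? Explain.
No: F_{463^34} is not a subfield of F_{463^26}

F_{p^m} embeds in F_{p^n} iff m | n. Here 34 ∤ 26 (since 26 = 0·34 + 26 with remainder 26 ≠ 0), so F_{463^34} is not a subfield of F_{463^26}. Equivalently: if it were, the tower law would give 34 = [F_{463^34}:F_463] dividing [F_{463^26}:F_463] = 26, contradiction.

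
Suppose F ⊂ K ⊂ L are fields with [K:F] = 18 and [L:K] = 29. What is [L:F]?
[L:F] = 522

The tower law says that for any tower of field extensions F ⊂ K ⊂ L with finite degrees, [L:F] = [L:K] · [K:F]. Here this gives [L:F] = 29 · 18 = 522.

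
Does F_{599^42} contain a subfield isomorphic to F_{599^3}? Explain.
Yes: F_{599^3} is a subfield of F_{599^42}

F_{p^m} embeds in F_{p^n} iff m | n (since F_{p^n} is the splitting field of x^(p^n) - x, and F_{p^m} ⊂ F_{p^n} forces p^n to be a power of p^m, i.e. m | n; conversely if m | n then every root of x^(p^m) - x is a root of x^(p^n) - x). Here 3 | 42 (since 42 = 14·3), so F_{599^3} is a subfield of F_{599^42}, and [F_{599^42} : F_{599^3}] = 42/3 = 14.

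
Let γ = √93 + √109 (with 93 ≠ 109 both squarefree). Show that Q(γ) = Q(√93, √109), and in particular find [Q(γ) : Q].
[Q(γ) : Q] = 4 (equivalently, Q(γ) = Q(√93, √109))

Obviously Q(γ) ⊆ Q(√93, √109), and [Q(√93, √109):Q] = 4 (since 93, 109 are distinct squarefree integers > 1 with 10137 not a perfect square). To show equality we compute the minimal polynomial of γ. From γ = √93 + √109: γ^2 = 93 + 2√(10137) + 109 = 202 + 2√(10137), so γ^2 - 202 = 2√(10137); squaring, (γ^2 - 202)^2 = 4·10137, i.e. γ^4 - 404γ^2 + 40804 - 40548 = 0, i.e. γ^4 - 404γ^2 + 256 = 0. So γ is a root of x^4 - 404x^2 + 256. This polynomial is irreducible over Q: it has no rational root (each ±√93 ± √109 is irrational), and any factorization into two quadratics over Q would force √(10137) ∈ Q (pairing opposite roots) or √93, √109 ∈ Q (other pairings), all impossible. Hence [Q(γ):Q] = 4 = [Q(√93, √109):Q], so Q(γ) = Q(√93, √109).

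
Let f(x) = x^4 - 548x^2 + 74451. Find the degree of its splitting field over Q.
[K : Q] = 4

Solving the quadratic in x^2: x^2 = (548 ± √(548^2 - 4·74451))/2 = (548 ± √2500)/2 = (548 ± 50)/2, giving x^2 = 299 or x^2 = 249. So f(x) = (x^2 - 299)(x^2 - 249) and the roots of f are ±√299, ±√249. Hence the splitting field is K = Q(√299, √249). Since 299 and 249 are distinct squarefree integers > 1, their product 74451 is not a perfect square, so √249 ∉ Q(√299). By the tower law [K:Q] = [Q(√299,√249):Q(√299)] · [Q(√299):Q] = 2 · 2 = 4.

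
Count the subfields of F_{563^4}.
F_{563^4} has 3 subfields

The subfields of F_{p^n} are exactly the fields F_{p^d} for d | n (each is the fixed field of the unique index-d subgroup of Gal(F_{p^n}/F_p) ≅ Z/nZ). The divisors of n = 4 are {1, 2, 4}, giving 3 subfields: F_{563^1}, F_{563^2}, F_{563^4}.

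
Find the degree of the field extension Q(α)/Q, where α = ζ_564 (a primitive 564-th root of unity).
[Q(α):Q] = 184

The minimal polynomial of ζ_564 over Q is the 564-th cyclotomic polynomial Φ_564(x), which is irreducible over Q and has degree φ(564) = 184. Hence [Q(α):Q] = φ(564) = 184.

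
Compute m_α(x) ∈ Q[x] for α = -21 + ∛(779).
m_α(x) = x^3 + 63x^2 + 1323x + 8482

Set β = α + 21 = ∛(779), so β^3 = 779. Then (α + 21)^3 - 779 = 0, i.e. α is a root of g(x) = (x + 21)^3 - 779 = x^3 + 63x^2 + 1323x + 8482. Since g(x) = h(x + 21) where h(x) = x^3 - 779, and h is irreducible over Q (because 779 is not a perfect cube, so h has no rational root, and a monic cubic with no rational root is irreducible), g is also irreducible (irreducibility is preserved under the substitution x → x + 21). Hence m_α(x) = x^3 + 63x^2 + 1323x + 8482.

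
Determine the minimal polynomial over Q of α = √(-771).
m_α(x) = x^2 + 771

α satisfies α^2 + 771 = 0, so x^2 + 771 annihilates α. Since d = -771 is squarefree and ≠ 1, it is not a perfect square in Q, so x^2 + 771 has no rational root and is therefore irreducible over Q (a degree-2 polynomial over a field is irreducible iff it has no root). Hence m_α(x) = x^2 + 771.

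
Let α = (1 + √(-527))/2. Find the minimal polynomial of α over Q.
m_α(x) = x^2 - x + 132

From 2α - 1 = √(-527), squaring gives (2α - 1)^2 = -527, i.e. 4α^2 - 4α + 1 = -527, so α^2 - α + (1 + 527)/4 = 0. Since -527 ≡ 1 (mod 4), (1 + 527)/4 = 132 ∈ Z. The polynomial x^2 - x + 132 has discriminant 1 - 4·(132) = -527, which is not a perfect square in Q (d = -527 is squarefree and ≠ 1), so x^2 - x + 132 is irreducible over Q. It is the minimal polynomial of α.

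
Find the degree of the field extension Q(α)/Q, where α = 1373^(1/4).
[Q(α):Q] = 4

α is a root of x^4 - 1373. By Eisenstein's criterion at the prime p = 1373 (which divides the constant term 1373 but p^2 = 1885129 does not, since 1373 is squarefree), x^4 - 1373 is irreducible over Q. Hence [Q(α):Q] = 4.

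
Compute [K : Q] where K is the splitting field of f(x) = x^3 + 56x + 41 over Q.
[K : Q] = 6

By the rational root test, any rational root of the monic integer polynomial f(x) = x^3 + 56x + 41 must be an integer dividing the constant term 41, i.e. one of ±{1, 41}. Evaluating: f(1) = 98, f(-1) = -16, f(41) = 71258, f(-41) = -71176; none is 0, so f has no rational root and is therefore irreducible over Q (a cubic with no linear factor over a field is irreducible). For an irreducible cubic, the Galois group is A_3 or S_3 according as the discriminant disc(f) = -4a^3 - 27b^2 = -4·(56)^3 - 27·(41)^2 = -747851 is or is not a square in Q. Here disc(f) = -747851 is not a perfect square in Q, so the Galois group of f over Q is not contained in A_3 and must be all of S_3. The splitting field has degree |S_3| = 6 over Q, so [K : Q] = 6.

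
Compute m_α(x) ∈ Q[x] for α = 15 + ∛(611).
m_α(x) = x^3 - 45x^2 + 675x - 3986

Set β = α - 15 = ∛(611), so β^3 = 611. Then (α - 15)^3 - 611 = 0, i.e. α is a root of g(x) = (x - 15)^3 - 611 = x^3 - 45x^2 + 675x - 3986. Since g(x) = h(x - 15) where h(x) = x^3 - 611, and h is irreducible over Q (because 611 is not a perfect cube, so h has no rational root, and a monic cubic with no rational root is irreducible), g is also irreducible (irreducibility is preserved under the substitution x → x - 15). Hence m_α(x) = x^3 - 45x^2 + 675x - 3986.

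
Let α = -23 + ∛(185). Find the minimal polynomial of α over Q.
m_α(x) = x^3 + 69x^2 + 1587x + 11982

Set β = α + 23 = ∛(185), so β^3 = 185. Then (α + 23)^3 - 185 = 0, i.e. α is a root of g(x) = (x + 23)^3 - 185 = x^3 + 69x^2 + 1587x + 11982. Since g(x) = h(x + 23) where h(x) = x^3 - 185, and h is irreducible over Q (because 185 is not a perfect cube, so h has no rational root, and a monic cubic with no rational root is irreducible), g is also irreducible (irreducibility is preserved under the substitution x → x + 23). Hence m_α(x) = x^3 + 69x^2 + 1587x + 11982.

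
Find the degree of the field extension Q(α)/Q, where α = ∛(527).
[Q(α):Q] = 3

The minimal polynomial of α is x^3 - 527, irreducible over Q since 527 is not a perfect cube (so x^3 - 527 has no rational root). Hence [Q(α):Q] = deg(m_α) = 3.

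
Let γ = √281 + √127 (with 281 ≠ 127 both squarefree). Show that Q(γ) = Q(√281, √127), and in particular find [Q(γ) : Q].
[Q(γ) : Q] = 4 (equivalently, Q(γ) = Q(√281, √127))

Obviously Q(γ) ⊆ Q(√281, √127), and [Q(√281, √127):Q] = 4 (since 281, 127 are distinct squarefree integers > 1 with 35687 not a perfect square). To show equality we compute the minimal polynomial of γ. From γ = √281 + √127: γ^2 = 281 + 2√(35687) + 127 = 408 + 2√(35687), so γ^2 - 408 = 2√(35687); squaring, (γ^2 - 408)^2 = 4·35687, i.e. γ^4 - 816γ^2 + 166464 - 142748 = 0, i.e. γ^4 - 816γ^2 + 23716 = 0. So γ is a root of x^4 - 816x^2 + 23716. This polynomial is irreducible over Q: it has no rational root (each ±√281 ± √127 is irrational), and any factorization into two quadratics over Q would force √(35687) ∈ Q (pairing opposite roots) or √281, √127 ∈ Q (other pairings), all impossible. Hence [Q(γ):Q] = 4 = [Q(√281, √127):Q], so Q(γ) = Q(√281, √127).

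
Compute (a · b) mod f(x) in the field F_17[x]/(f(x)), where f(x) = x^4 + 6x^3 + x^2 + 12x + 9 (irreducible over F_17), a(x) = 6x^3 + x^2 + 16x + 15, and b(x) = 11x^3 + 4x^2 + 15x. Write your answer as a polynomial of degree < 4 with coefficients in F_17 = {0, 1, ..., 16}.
a · b ≡ 9x^3 + 2x^2 + 7x + 5 (mod f(x))

Multiply in F_17[x]: a(x)·b(x) = (6x^3 + x^2 + 16x + 15)·(11x^3 + 4x^2 + 15x) = 15x^6 + x^5 + 15x^4 + 6x^3 + 11x^2 + 4x. This has degree ≥ 4, so divide by f(x) over F_17: 15x^6 + x^5 + 15x^4 + 6x^3 + 11x^2 + 4x = (15x^2 + 13x + 7)·(x^4 + 6x^3 + x^2 + 12x + 9) + (9x^3 + 2x^2 + 7x + 5). Hence a·b ≡ 9x^3 + 2x^2 + 7x + 5 (mod f). (F_17[x]/(f) is a field with 17^4 = 83521 elements since f is irreducible of degree 4.)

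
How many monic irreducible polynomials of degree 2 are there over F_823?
There are 338253 monic irreducible polynomials of degree 2 over F_823

Each element of F_{823^2} that lies in no proper subfield is a root of exactly one monic irreducible of degree 2 over F_823, and each such polynomial has 2 distinct roots in F_{823^2}. By Möbius inversion the count is N_823(2) = (1/2) Σ_{d|2} μ(2/d) · 823^d = (1/2)(μ(2)·823^1 + μ(1)·823^2) = 676506/2 = 338253.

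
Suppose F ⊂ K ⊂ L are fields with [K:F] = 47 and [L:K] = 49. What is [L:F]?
[L:F] = 2303

The tower law says that for any tower of field extensions F ⊂ K ⊂ L with finite degrees, [L:F] = [L:K] · [K:F]. Here this gives [L:F] = 49 · 47 = 2303.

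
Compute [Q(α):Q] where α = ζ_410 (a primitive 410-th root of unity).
[Q(α):Q] = 160

The minimal polynomial of ζ_410 over Q is the 410-th cyclotomic polynomial Φ_410(x), which is irreducible over Q and has degree φ(410) = 160. Hence [Q(α):Q] = φ(410) = 160.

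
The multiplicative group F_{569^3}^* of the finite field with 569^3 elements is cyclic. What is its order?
|F_{569^3}^*| = 184220008

F_{569^3} has 569^3 = 184220009 elements; its multiplicative group consists of all nonzero elements, so |F_{569^3}^*| = 184220009 - 1 = 184220008. (It is cyclic since any finite subgroup of the multiplicative group of a field is cyclic.)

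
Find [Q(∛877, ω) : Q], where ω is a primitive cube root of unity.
[Q(∛877, ω) : Q] = 6

[Q(∛877):Q] = 3 (min poly x^3 - 877, irreducible since 877 is not a perfect cube). [Q(ω):Q] = 2 (min poly x^2 + x + 1). Since Q(∛877) ⊂ R and ω ∉ R, we have ω ∉ Q(∛877), so x^2 + x + 1 remains irreducible over Q(∛877) and [Q(∛877, ω) : Q(∛877)] = 2. By the tower law, [Q(∛877, ω) : Q] = 3 · 2 = 6. (In fact Q(∛877, ω) is the splitting field of x^3 - 877 over Q.)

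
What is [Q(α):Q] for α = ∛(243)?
[Q(α):Q] = 3

The minimal polynomial of α is x^3 - 243, irreducible over Q since 243 is not a perfect cube (so x^3 - 243 has no rational root). Hence [Q(α):Q] = deg(m_α) = 3.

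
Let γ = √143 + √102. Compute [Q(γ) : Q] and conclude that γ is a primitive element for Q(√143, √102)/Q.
[Q(γ) : Q] = 4 (equivalently, Q(γ) = Q(√143, √102))

Obviously Q(γ) ⊆ Q(√143, √102), and [Q(√143, √102):Q] = 4 (since 143, 102 are distinct squarefree integers > 1 with 14586 not a perfect square). To show equality we compute the minimal polynomial of γ. From γ = √143 + √102: γ^2 = 143 + 2√(14586) + 102 = 245 + 2√(14586), so γ^2 - 245 = 2√(14586); squaring, (γ^2 - 245)^2 = 4·14586, i.e. γ^4 - 490γ^2 + 60025 - 58344 = 0, i.e. γ^4 - 490γ^2 + 1681 = 0. So γ is a root of x^4 - 490x^2 + 1681. This polynomial is irreducible over Q: it has no rational root (each ±√143 ± √102 is irrational), and any factorization into two quadratics over Q would force √(14586) ∈ Q (pairing opposite roots) or √143, √102 ∈ Q (other pairings), all impossible. Hence [Q(γ):Q] = 4 = [Q(√143, √102):Q], so Q(γ) = Q(√143, √102).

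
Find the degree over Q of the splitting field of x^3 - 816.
[K : Q] = 6

The roots of x^3 - 816 are ∛816, ω∛816, ω^2∛816 where ω = e^(2πi/3) is a primitive cube root of unity, so K = Q(∛816, ω). Now [Q(∛816):Q] = 3 (since 816 is not a perfect cube, x^3 - 816 is irreducible) and [Q(ω):Q] = 2. Both 2 and 3 divide [K:Q], and [K:Q] ≤ 3·2 = 6, so [K:Q] = 6. (Equivalently: Q(∛816) ⊂ R but ω ∉ R, so [K : Q(∛816)] = 2.)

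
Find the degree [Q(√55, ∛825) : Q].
[Q(√55, ∛825) : Q] = 6

Let L = Q(√55, ∛825). Since Q(√55) ⊂ L and [Q(√55):Q] = 2, the tower law gives 2 | [L:Q]. Likewise Q(∛825) ⊂ L with [Q(∛825):Q] = 3 (because 825 is not a perfect cube), so 3 | [L:Q]. As gcd(2,3) = 1, [L:Q] is divisible by 6. Conversely L is generated over Q by √55 and ∛825, so [L:Q] ≤ 2·3 = 6. Therefore [Q(√55, ∛825) : Q] = 6.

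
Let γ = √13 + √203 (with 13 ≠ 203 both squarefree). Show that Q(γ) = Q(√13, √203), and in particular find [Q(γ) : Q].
[Q(γ) : Q] = 4 (equivalently, Q(γ) = Q(√13, √203))

Obviously Q(γ) ⊆ Q(√13, √203), and [Q(√13, √203):Q] = 4 (since 13, 203 are distinct squarefree integers > 1 with 2639 not a perfect square). To show equality we compute the minimal polynomial of γ. From γ = √13 + √203: γ^2 = 13 + 2√(2639) + 203 = 216 + 2√(2639), so γ^2 - 216 = 2√(2639); squaring, (γ^2 - 216)^2 = 4·2639, i.e. γ^4 - 432γ^2 + 46656 - 10556 = 0, i.e. γ^4 - 432γ^2 + 36100 = 0. So γ is a root of x^4 - 432x^2 + 36100. This polynomial is irreducible over Q: it has no rational root (each ±√13 ± √203 is irrational), and any factorization into two quadratics over Q would force √(2639) ∈ Q (pairing opposite roots) or √13, √203 ∈ Q (other pairings), all impossible. Hence [Q(γ):Q] = 4 = [Q(√13, √203):Q], so Q(γ) = Q(√13, √203).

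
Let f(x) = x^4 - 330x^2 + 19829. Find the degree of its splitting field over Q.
[K : Q] = 4

Solving the quadratic in x^2: x^2 = (330 ± √(330^2 - 4·19829))/2 = (330 ± √29584)/2 = (330 ± 172)/2, giving x^2 = 79 or x^2 = 251. So f(x) = (x^2 - 79)(x^2 - 251) and the roots of f are ±√79, ±√251. Hence the splitting field is K = Q(√79, √251). Since 79 and 251 are distinct squarefree integers > 1, their product 19829 is not a perfect square, so √251 ∉ Q(√79). By the tower law [K:Q] = [Q(√79,√251):Q(√79)] · [Q(√79):Q] = 2 · 2 = 4.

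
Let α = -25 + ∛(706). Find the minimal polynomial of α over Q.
m_α(x) = x^3 + 75x^2 + 1875x + 14919

Set β = α + 25 = ∛(706), so β^3 = 706. Then (α + 25)^3 - 706 = 0, i.e. α is a root of g(x) = (x + 25)^3 - 706 = x^3 + 75x^2 + 1875x + 14919. Since g(x) = h(x + 25) where h(x) = x^3 - 706, and h is irreducible over Q (because 706 is not a perfect cube, so h has no rational root, and a monic cubic with no rational root is irreducible), g is also irreducible (irreducibility is preserved under the substitution x → x + 25). Hence m_α(x) = x^3 + 75x^2 + 1875x + 14919.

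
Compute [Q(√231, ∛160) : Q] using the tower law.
[Q(√231, ∛160) : Q] = 6

Let L = Q(√231, ∛160). Since Q(√231) ⊂ L and [Q(√231):Q] = 2, the tower law gives 2 | [L:Q]. Likewise Q(∛160) ⊂ L with [Q(∛160):Q] = 3 (because 160 is not a perfect cube), so 3 | [L:Q]. As gcd(2,3) = 1, [L:Q] is divisible by 6. Conversely L is generated over Q by √231 and ∛160, so [L:Q] ≤ 2·3 = 6. Therefore [Q(√231, ∛160) : Q] = 6.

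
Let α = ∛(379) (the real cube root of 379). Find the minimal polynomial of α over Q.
m_α(x) = x^3 - 379

α satisfies α^3 = 379, so x^3 - 379 annihilates α. By the rational root test, a rational root p/q (in lowest terms) of x^3 - 379 would satisfy p^3 = 379 q^3, forcing q = 1 and p^3 = 379; but 379 is not a perfect cube, contradiction. A monic cubic over Q with no rational root is irreducible (any nontrivial factorization would include a linear factor). Hence x^3 - 379 is the minimal polynomial of α, and in particular [Q(α):Q] = 3.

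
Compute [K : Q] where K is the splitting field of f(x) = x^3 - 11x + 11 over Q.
[K : Q] = 6

By the rational root test, any rational root of the monic integer polynomial f(x) = x^3 - 11x + 11 must be an integer dividing the constant term 11, i.e. one of ±{1, 11}. Evaluating: f(1) = 1, f(-1) = 21, f(11) = 1221, f(-11) = -1199; none is 0, so f has no rational root and is therefore irreducible over Q (a cubic with no linear factor over a field is irreducible). For an irreducible cubic, the Galois group is A_3 or S_3 according as the discriminant disc(f) = -4a^3 - 27b^2 = -4·(-11)^3 - 27·(11)^2 = 2057 is or is not a square in Q. Here disc(f) = 2057 is not a perfect square in Q, so the Galois group of f over Q is not contained in A_3 and must be all of S_3. The splitting field has degree |S_3| = 6 over Q, so [K : Q] = 6.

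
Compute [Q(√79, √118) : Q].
[Q(√79, √118) : Q] = 4

[Q(√79):Q] = 2 (min poly x^2 - 79, irreducible since 79 is squarefree > 1). For the top step, suppose √118 ∈ Q(√79), say √118 = c + d√79 with c, d ∈ Q. Squaring: 118 = c^2 + 79d^2 + 2cd√79. Since √79 ∉ Q this forces 2cd = 0. If d = 0 then √118 = c ∈ Q, contradicting 118 squarefree > 1. If c = 0 then 118 = 79d^2, so 79·118 = (79d)^2 is a perfect square in Q — but 79·118 = 9322 is not a perfect square (since 79 and 118 are distinct squarefree integers). Contradiction. Hence √118 ∉ Q(√79), so x^2 - 118 stays irreducible over Q(√79) and [Q(√79, √118) : Q(√79)] = 2. By the tower law, [Q(√79, √118) : Q] = 2 · 2 = 4.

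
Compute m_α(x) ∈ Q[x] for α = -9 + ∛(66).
m_α(x) = x^3 + 27x^2 + 243x + 663

Set β = α + 9 = ∛(66), so β^3 = 66. Then (α + 9)^3 - 66 = 0, i.e. α is a root of g(x) = (x + 9)^3 - 66 = x^3 + 27x^2 + 243x + 663. Since g(x) = h(x + 9) where h(x) = x^3 - 66, and h is irreducible over Q (because 66 is not a perfect cube, so h has no rational root, and a monic cubic with no rational root is irreducible), g is also irreducible (irreducibility is preserved under the substitution x → x + 9). Hence m_α(x) = x^3 + 27x^2 + 243x + 663.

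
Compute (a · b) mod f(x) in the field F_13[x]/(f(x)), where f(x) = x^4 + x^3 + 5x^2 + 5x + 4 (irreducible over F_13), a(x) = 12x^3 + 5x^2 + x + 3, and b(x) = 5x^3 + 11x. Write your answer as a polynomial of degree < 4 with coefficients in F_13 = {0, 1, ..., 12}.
a · b ≡ 8x^3 + x^2 + 7x + 5 (mod f(x))

Multiply in F_13[x]: a(x)·b(x) = (12x^3 + 5x^2 + x + 3)·(5x^3 + 11x) = 8x^6 + 12x^5 + 7x^4 + 5x^3 + 11x^2 + 7x. This has degree ≥ 4, so divide by f(x) over F_13: 8x^6 + 12x^5 + 7x^4 + 5x^3 + 11x^2 + 7x = (8x^2 + 4x + 2)·(x^4 + x^3 + 5x^2 + 5x + 4) + (8x^3 + x^2 + 7x + 5). Hence a·b ≡ 8x^3 + x^2 + 7x + 5 (mod f). (F_13[x]/(f) is a field with 13^4 = 28561 elements since f is irreducible of degree 4.)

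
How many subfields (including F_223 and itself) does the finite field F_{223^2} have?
F_{223^2} has 2 subfields

The subfields of F_{p^n} are exactly the fields F_{p^d} for d | n (each is the fixed field of the unique index-d subgroup of Gal(F_{p^n}/F_p) ≅ Z/nZ). The divisors of n = 2 are {1, 2}, giving 2 subfields: F_{223^1}, F_{223^2}.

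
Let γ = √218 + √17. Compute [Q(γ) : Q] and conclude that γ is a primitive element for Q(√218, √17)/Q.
[Q(γ) : Q] = 4 (equivalently, Q(γ) = Q(√218, √17))

Obviously Q(γ) ⊆ Q(√218, √17), and [Q(√218, √17):Q] = 4 (since 218, 17 are distinct squarefree integers > 1 with 3706 not a perfect square). To show equality we compute the minimal polynomial of γ. From γ = √218 + √17: γ^2 = 218 + 2√(3706) + 17 = 235 + 2√(3706), so γ^2 - 235 = 2√(3706); squaring, (γ^2 - 235)^2 = 4·3706, i.e. γ^4 - 470γ^2 + 55225 - 14824 = 0, i.e. γ^4 - 470γ^2 + 40401 = 0. So γ is a root of x^4 - 470x^2 + 40401. This polynomial is irreducible over Q: it has no rational root (each ±√218 ± √17 is irrational), and any factorization into two quadratics over Q would force √(3706) ∈ Q (pairing opposite roots) or √218, √17 ∈ Q (other pairings), all impossible. Hence [Q(γ):Q] = 4 = [Q(√218, √17):Q], so Q(γ) = Q(√218, √17).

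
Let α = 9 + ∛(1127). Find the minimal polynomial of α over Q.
m_α(x) = x^3 - 27x^2 + 243x - 1856

Set β = α - 9 = ∛(1127), so β^3 = 1127. Then (α - 9)^3 - 1127 = 0, i.e. α is a root of g(x) = (x - 9)^3 - 1127 = x^3 - 27x^2 + 243x - 1856. Since g(x) = h(x - 9) where h(x) = x^3 - 1127, and h is irreducible over Q (because 1127 is not a perfect cube, so h has no rational root, and a monic cubic with no rational root is irreducible), g is also irreducible (irreducibility is preserved under the substitution x → x - 9). Hence m_α(x) = x^3 - 27x^2 + 243x - 1856.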